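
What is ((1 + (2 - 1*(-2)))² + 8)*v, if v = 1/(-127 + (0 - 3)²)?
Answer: -33/118 ≈ -0.27966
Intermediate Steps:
v = -1/118 (v = 1/(-127 + (-3)²) = 1/(-127 + 9) = 1/(-118) = -1/118 ≈ -0.0084746)
((1 + (2 - 1*(-2)))² + 8)*v = ((1 + (2 - 1*(-2)))² + 8)*(-1/118) = ((1 + (2 + 2))² + 8)*(-1/118) = ((1 + 4)² + 8)*(-1/118) = (5² + 8)*(-1/118) = (25 + 8)*(-1/118) = 33*(-1/118) = -33/118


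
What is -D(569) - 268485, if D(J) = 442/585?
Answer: -12081859/45 ≈ -2.6849e+5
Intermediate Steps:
D(J) = 34/45 (D(J) = 442*(1/585) = 34/45)
-D(569) - 268485 = -1*34/45 - 268485 = -34/45 - 268485 = -12081859/45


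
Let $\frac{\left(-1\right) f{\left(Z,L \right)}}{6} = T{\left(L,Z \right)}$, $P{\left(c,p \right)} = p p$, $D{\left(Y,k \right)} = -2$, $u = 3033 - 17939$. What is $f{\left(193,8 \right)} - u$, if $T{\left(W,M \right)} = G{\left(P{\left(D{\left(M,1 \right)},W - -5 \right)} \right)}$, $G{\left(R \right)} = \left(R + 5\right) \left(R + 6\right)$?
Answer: $-167794$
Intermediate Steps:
$u = -14906$ ($u = 3033 - 17939 = -14906$)
$P{\left(c,p \right)} = p^{2}$
$G{\left(R \right)} = \left(5 + R\right) \left(6 + R\right)$
$T{\left(W,M \right)} = 30 + \left(5 + W\right)^{4} + 11 \left(5 + W\right)^{2}$ ($T{\left(W,M \right)} = 30 + \left(\left(W - -5\right)^{2}\right)^{2} + 11 \left(W - -5\right)^{2} = 30 + \left(\left(W + 5\right)^{2}\right)^{2} + 11 \left(W + 5\right)^{2} = 30 + \left(\left(5 + W\right)^{2}\right)^{2} + 11 \left(5 + W\right)^{2} = 30 + \left(5 + W\right)^{4} + 11 \left(5 + W\right)^{2}$)
$f{\left(Z,L \right)} = -180 - 66 \left(5 + L\right)^{2} - 6 \left(5 + L\right)^{4}$ ($f{\left(Z,L \right)} = - 6 \left(30 + \left(5 + L\right)^{4} + 11 \left(5 + L\right)^{2}\right) = -180 - 66 \left(5 + L\right)^{2} - 6 \left(5 + L\right)^{4}$)
$f{\left(193,8 \right)} - u = \left(-180 - 66 \left(5 + 8\right)^{2} - 6 \left(5 + 8\right)^{4}\right) - -14906 = \left(-180 - 66 \cdot 13^{2} - 6 \cdot 13^{4}\right) + 14906 = \left(-180 - 11154 - 171366\right) + 14906 = -182700 + 14906 = -167794$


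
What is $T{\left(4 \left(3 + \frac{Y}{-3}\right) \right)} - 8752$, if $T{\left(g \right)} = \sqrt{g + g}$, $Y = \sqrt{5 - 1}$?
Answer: $-8752 + \frac{2 \sqrt{42}}{3} \approx -8747.7$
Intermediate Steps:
$Y = 2$ ($Y = \sqrt{4} = 2$)
$T{\left(g \right)} = \sqrt{2} \sqrt{g}$ ($T{\left(g \right)} = \sqrt{2 g} = \sqrt{2} \sqrt{g}$)
$T{\left(4 \left(3 + \frac{Y}{-3}\right) \right)} - 8752 = \sqrt{2} \sqrt{4 \left(3 + \frac{2}{-3}\right)} - 8752 = \sqrt{2} \sqrt{4 \left(3 + 2 \left(- \frac{1}{3}\right)\right)} - 8752 = \sqrt{2} \sqrt{4 \left(3 - \frac{2}{3}\right)} - 8752 = \sqrt{2} \sqrt{4 \cdot \frac{7}{3}} - 8752 = \sqrt{2} \sqrt{\frac{28}{3}} - 8752 = \sqrt{2} \frac{2 \sqrt{21}}{3} - 8752 = \frac{2 \sqrt{42}}{3} - 8752 = -8752 + \frac{2 \sqrt{42}}{3}$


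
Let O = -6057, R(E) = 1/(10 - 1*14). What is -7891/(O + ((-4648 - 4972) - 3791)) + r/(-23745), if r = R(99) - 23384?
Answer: 107102729/77044610 ≈ 1.3901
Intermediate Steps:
R(E) = -1/4 (R(E) = 1/(10 - 14) = 1/(-4) = -1/4)
r = -93537/4 (r = -1/4 - 23384 = -93537/4 ≈ -23384.)
-7891/(O + ((-4648 - 4972) - 3791)) + r/(-23745) = -7891/(-6057 + ((-4648 - 4972) - 3791)) - 93537/4/(-23745) = -7891/(-6057 + (-9620 - 3791)) - 93537/4*(-1/23745) = -7891/(-6057 - 13411) + 31179/31660 = -7891/(-19468) + 31179/31660 = -7891*(-1/19468) + 31179/31660 = 7891/19468 + 31179/31660 = 107102729/77044610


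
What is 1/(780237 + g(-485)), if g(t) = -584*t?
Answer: 1/1063477 ≈ 9.4031e-7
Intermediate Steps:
1/(780237 + g(-485)) = 1/(780237 - 584*(-485)) = 1/(780237 + 283240) = 1/1063477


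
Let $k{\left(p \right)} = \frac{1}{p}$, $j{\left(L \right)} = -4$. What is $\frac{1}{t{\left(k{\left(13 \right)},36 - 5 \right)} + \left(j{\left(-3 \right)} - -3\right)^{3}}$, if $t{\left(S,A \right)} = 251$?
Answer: $\frac{1}{250} \approx 0.004$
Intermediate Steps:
$\frac{1}{t{\left(k{\left(13 \right)},36 - 5 \right)} + \left(j{\left(-3 \right)} - -3\right)^{3}} = \frac{1}{251 + \left(-4 - -3\right)^{3}} = \frac{1}{251 + \left(-4 + 3\right)^{3}} = \frac{1}{251 + \left(-1\right)^{3}} = \frac{1}{251 - 1} = \frac{1}{250}$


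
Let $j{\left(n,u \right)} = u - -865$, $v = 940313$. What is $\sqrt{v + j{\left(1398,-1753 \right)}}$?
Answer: $5 \sqrt{37577} \approx 969.24$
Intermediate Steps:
$j{\left(n,u \right)} = 865 + u$ ($j{\left(n,u \right)} = u + 865 = 865 + u$)
$\sqrt{v + j{\left(1398,-1753 \right)}} = \sqrt{940313 + \left(865 - 1753\right)} = \sqrt{940313 - 888} = \sqrt{939425} = 5 \sqrt{37577}$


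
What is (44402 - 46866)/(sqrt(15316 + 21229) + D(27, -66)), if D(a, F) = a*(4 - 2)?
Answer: 133056/33629 - 2464*sqrt(36545)/33629 ≈ -10.050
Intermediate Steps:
D(a, F) = 2*a (D(a, F) = a*2 = 2*a)
(44402 - 46866)/(sqrt(15316 + 21229) + D(27, -66)) = (44402 - 46866)/(sqrt(15316 + 21229) + 2*27) = -2464/(sqrt(36545) + 54) = -2464/(54 + sqrt(36545))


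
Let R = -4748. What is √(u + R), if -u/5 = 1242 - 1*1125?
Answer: I*√5333 ≈ 73.027*I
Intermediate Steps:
u = -585 (u = -5*(1242 - 1*1125) = -5*(1242 - 1125) = -5*117 = -585)
√(u + R) = √(-585 - 4748) = √(-5333) = I*√5333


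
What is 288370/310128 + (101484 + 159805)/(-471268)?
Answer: 979759253/2609882184 ≈ 0.37540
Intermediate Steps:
288370/310128 + (101484 + 159805)/(-471268) = 288370*(1/310128) + 261289*(-1/471268) = 144185/155064 - 37327/67324 = 979759253/2609882184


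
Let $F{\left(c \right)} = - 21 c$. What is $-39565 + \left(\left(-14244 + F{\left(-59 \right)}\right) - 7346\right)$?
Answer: $-59916$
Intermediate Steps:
$-39565 + \left(\left(-14244 + F{\left(-59 \right)}\right) - 7346\right) = -39565 - 20351 = -59916$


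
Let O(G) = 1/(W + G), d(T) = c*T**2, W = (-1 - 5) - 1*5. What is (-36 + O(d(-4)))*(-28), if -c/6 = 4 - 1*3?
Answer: 107884/107 ≈ 1008.3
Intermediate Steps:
W = -11 (W = -6 - 5 = -11)
c = -6 (c = -6*(4 - 1*3) = -6*(4 - 3) = -6*1 = -6)
d(T) = -6*T**2
O(G) = 1/(-11 + G)
(-36 + O(d(-4)))*(-28) = (-36 + 1/(-11 - 6*(-4)**2))*(-28) = (-36 + 1/(-11 - 6*16))*(-28) = (-36 + 1/(-11 - 96))*(-28) = (-36 + 1/(-107))*(-28) = (-36 - 1/107)*(-28) = -3853/107*(-28) = 107884/107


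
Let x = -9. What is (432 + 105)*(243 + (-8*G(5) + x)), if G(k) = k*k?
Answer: 18258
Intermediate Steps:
G(k) = k²
(432 + 105)*(243 + (-8*G(5) + x)) = (432 + 105)*(243 + (-8*5² - 9)) = 537*(243 + (-8*25 - 9)) = 537*(243 + (-200 - 9)) = 537*(243 - 209) = 537*34 = 18258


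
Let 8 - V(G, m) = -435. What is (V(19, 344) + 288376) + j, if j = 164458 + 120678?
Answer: 573955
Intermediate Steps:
V(G, m) = 443 (V(G, m) = 8 - 1*(-435) = 8 + 435 = 443)
j = 285136
(V(19, 344) + 288376) + j = (443 + 288376) + 285136 = 288819 + 285136 = 573955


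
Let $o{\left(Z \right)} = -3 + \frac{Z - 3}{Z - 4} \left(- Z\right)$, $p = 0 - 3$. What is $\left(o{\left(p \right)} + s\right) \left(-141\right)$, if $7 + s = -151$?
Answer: $\frac{156369}{7} \approx 22338.0$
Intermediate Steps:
$p = -3$ ($p = 0 - 3 = -3$)
$s = -158$ ($s = -7 - 151 = -158$)
$o{\left(Z \right)} = -3 - \frac{Z \left(-3 + Z\right)}{-4 + Z}$ ($o{\left(Z \right)} = -3 + \frac{-3 + Z}{-4 + Z} \left(- Z\right) = -3 - \frac{Z \left(-3 + Z\right)}{-4 + Z}$)
$\left(o{\left(p \right)} + s\right) \left(-141\right) = \left(\frac{12 - \left(-3\right)^{2}}{-4 - 3} - 158\right) \left(-141\right) = \left(\frac{12 - 9}{-7} - 158\right) \left(-141\right) = \left(- \frac{12 - 9}{7} - 158\right) \left(-141\right) = \left(\left(- \frac{1}{7}\right) 3 - 158\right) \left(-141\right) = \left(- \frac{3}{7} - 158\right) \left(-141\right) = \left(- \frac{1109}{7}\right) \left(-141\right) = \frac{156369}{7}$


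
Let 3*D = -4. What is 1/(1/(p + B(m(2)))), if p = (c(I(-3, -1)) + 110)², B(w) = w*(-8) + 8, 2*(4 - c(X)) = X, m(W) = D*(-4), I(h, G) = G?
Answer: 156907/12 ≈ 13076.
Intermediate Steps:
D = -4/3 (D = (⅓)*(-4) = -4/3 ≈ -1.3333)
m(W) = 16/3 (m(W) = -4/3*(-4) = 16/3)
c(X) = 4 - X/2
B(w) = 8 - 8*w (B(w) = -8*w + 8 = 8 - 8*w)
p = 52441/4 (p = ((4 - ½*(-1)) + 110)² = ((4 + ½) + 110)² = (9/2 + 110)² = (229/2)² = 52441/4 ≈ 13110.)
1/(1/(p + B(m(2)))) = 1/(1/(52441/4 + (8 - 8*16/3))) = 1/(1/(52441/4 + (8 - 128/3))) = 1/(1/(52441/4 - 104/3)) = 1/(1/(156907/12)) = 1/(12/156907) = 156907/12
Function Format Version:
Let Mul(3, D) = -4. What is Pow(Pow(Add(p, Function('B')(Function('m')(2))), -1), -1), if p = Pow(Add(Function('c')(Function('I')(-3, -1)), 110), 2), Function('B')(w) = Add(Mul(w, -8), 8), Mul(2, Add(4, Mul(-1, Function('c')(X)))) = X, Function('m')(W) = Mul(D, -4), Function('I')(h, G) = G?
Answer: Rational(156907, 12) ≈ 13076.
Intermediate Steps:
D = Rational(-4, 3) (D = Mul(Rational(1, 3), -4) = Rational(-4, 3) ≈ -1.3333)
Function('m')(W) = Rational(16, 3) (Function('m')(W) = Mul(Rational(-4, 3), -4) = Rational(16, 3))
Function('c')(X) = Add(4, Mul(Rational(-1, 2), X))
Function('B')(w) = Add(8, Mul(-8, w)) (Function('B')(w) = Add(Mul(-8, w), 8) = Add(8, Mul(-8, w)))
p = Rational(52441, 4) (p = Pow(Add(Add(4, Mul(Rational(-1, 2), -1)), 110), 2) = Pow(Add(Add(4, Rational(1, 2)), 110), 2) = Pow(Add(Rational(9, 2), 110), 2) = Pow(Rational(229, 2), 2) = Rational(52441, 4) ≈ 13110.)
Pow(Pow(Add(p, Function('B')(Function('m')(2))), -1), -1) = Pow(Pow(Add(Rational(52441, 4), Add(8, Mul(-8, Rational(16, 3)))), -1), -1) = Pow(Pow(Add(Rational(52441, 4), Add(8, Rational(-128, 3))), -1), -1) = Pow(Pow(Add(Rational(52441, 4), Rational(-104, 3)), -1), -1) = Pow(Pow(Rational(156907, 12), -1), -1) = Pow(Rational(12, 156907), -1) = Rational(156907, 12)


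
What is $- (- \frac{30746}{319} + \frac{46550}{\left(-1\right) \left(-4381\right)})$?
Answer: $\frac{119848776}{1397539} \approx 85.757$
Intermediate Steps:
$- (- \frac{30746}{319} + \frac{46550}{\left(-1\right) \left(-4381\right)}) = - (\left(-30746\right) \frac{1}{319} + \frac{46550}{4381}) = - (- \frac{30746}{319} + 46550 \cdot \frac{1}{4381}) = - (- \frac{30746}{319} + \frac{46550}{4381}) = \left(-1\right) \left(- \frac{119848776}{1397539}\right) = \frac{119848776}{1397539}$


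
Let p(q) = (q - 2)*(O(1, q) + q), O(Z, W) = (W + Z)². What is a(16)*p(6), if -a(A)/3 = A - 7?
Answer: -5940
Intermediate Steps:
a(A) = 21 - 3*A (a(A) = -3*(A - 7) = -3*(-7 + A) = 21 - 3*A)
p(q) = (-2 + q)*(q + (1 + q)²) (p(q) = (q - 2)*((q + 1)² + q) = (-2 + q)*((1 + q)² + q) = (-2 + q)*(q + (1 + q)²))
a(16)*p(6) = (21 - 3*16)*(-2 + 6² + 6³ - 5*6) = (21 - 48)*(-2 + 36 + 216 - 30) = -27*220 = -5940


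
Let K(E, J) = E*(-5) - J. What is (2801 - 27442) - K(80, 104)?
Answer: -24137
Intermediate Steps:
K(E, J) = -J - 5*E (K(E, J) = -5*E - J = -J - 5*E)
(2801 - 27442) - K(80, 104) = (2801 - 27442) - (-1*104 - 5*80) = -24641 - (-104 - 400) = -24641 - 1*(-504) = -24641 + 504 = -24137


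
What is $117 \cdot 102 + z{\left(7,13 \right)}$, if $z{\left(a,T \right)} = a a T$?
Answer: $12571$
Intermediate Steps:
$z{\left(a,T \right)} = T a^{2}$ ($z{\left(a,T \right)} = a T a = T a^{2}$)
$117 \cdot 102 + z{\left(7,13 \right)} = 117 \cdot 102 + 13 \cdot 7^{2} = 11934 + 13 \cdot 49 = 11934 + 637 = 12571$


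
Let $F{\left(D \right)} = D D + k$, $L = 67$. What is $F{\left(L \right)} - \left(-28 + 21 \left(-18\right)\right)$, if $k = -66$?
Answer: $4829$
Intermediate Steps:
$F{\left(D \right)} = -66 + D^{2}$ ($F{\left(D \right)} = D D - 66 = D^{2} - 66 = -66 + D^{2}$)
$F{\left(L \right)} - \left(-28 + 21 \left(-18\right)\right) = \left(-66 + 67^{2}\right) - \left(-28 + 21 \left(-18\right)\right) = \left(-66 + 4489\right) - \left(-28 - 378\right) = 4423 - -406 = 4423 + 406 = 4829$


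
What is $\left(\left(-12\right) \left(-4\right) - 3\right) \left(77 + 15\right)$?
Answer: $4140$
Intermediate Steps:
$\left(\left(-12\right) \left(-4\right) - 3\right) \left(77 + 15\right) = \left(48 - 3\right) 92 = 45 \cdot 92 = 4140$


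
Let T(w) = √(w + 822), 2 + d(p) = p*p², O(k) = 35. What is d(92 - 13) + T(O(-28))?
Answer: 493037 + √857 ≈ 4.9307e+5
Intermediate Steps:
d(p) = -2 + p³ (d(p) = -2 + p*p² = -2 + p³)
T(w) = √(822 + w)
d(92 - 13) + T(O(-28)) = (-2 + (92 - 13)³) + √(822 + 35) = (-2 + 79³) + √857 = (-2 + 493039) + √857 = 493037 + √857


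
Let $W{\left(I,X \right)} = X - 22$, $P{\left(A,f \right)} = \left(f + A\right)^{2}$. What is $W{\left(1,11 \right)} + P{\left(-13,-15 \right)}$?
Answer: $773$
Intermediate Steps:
$P{\left(A,f \right)} = \left(A + f\right)^{2}$
$W{\left(I,X \right)} = -22 + X$
$W{\left(1,11 \right)} + P{\left(-13,-15 \right)} = \left(-22 + 11\right) + \left(-13 - 15\right)^{2} = -11 + \left(-28\right)^{2} = -11 + 784 = 773$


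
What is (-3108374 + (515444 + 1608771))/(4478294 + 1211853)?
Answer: -984159/5690147 ≈ -0.17296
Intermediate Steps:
(-3108374 + (515444 + 1608771))/(4478294 + 1211853) = (-3108374 + 2124215)/5690147 = -984159*1/5690147 = -984159/5690147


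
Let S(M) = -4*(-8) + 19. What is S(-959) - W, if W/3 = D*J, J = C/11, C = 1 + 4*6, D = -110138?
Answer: 8260911/11 ≈ 7.5099e+5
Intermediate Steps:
S(M) = 51 (S(M) = 32 + 19 = 51)
C = 25 (C = 1 + 24 = 25)
J = 25/11 ≈ 2.2727
W = -8260350/11 (W = 3*(-110138*25/11) = 3*(-2753450/11) = -8260350/11 ≈ -7.5094e+5)
S(-959) - W = 51 - 1*(-8260350/11) = 51 + 8260350/11 = 8260911/11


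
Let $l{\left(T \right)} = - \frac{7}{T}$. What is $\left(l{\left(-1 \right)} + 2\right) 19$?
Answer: $171$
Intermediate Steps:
$\left(l{\left(-1 \right)} + 2\right) 19 = \left(- \frac{7}{-1} + 2\right) 19 = \left(\left(-7\right) \left(-1\right) + 2\right) 19 = \left(7 + 2\right) 19 = 9 \cdot 19 = 171$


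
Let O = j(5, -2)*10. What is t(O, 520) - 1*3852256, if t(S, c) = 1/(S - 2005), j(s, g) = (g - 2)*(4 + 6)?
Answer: -9264675681/2405 ≈ -3.8523e+6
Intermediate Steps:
j(s, g) = -20 + 10*g (j(s, g) = (-2 + g)*10 = -20 + 10*g)
O = -400 (O = (-20 + 10*(-2))*10 = (-20 - 20)*10 = -40*10 = -400)
t(S, c) = 1/(-2005 + S)
t(O, 520) - 1*3852256 = 1/(-2005 - 400) - 1*3852256 = 1/(-2405) - 3852256 = -1/2405 - 3852256 = -9264675681/2405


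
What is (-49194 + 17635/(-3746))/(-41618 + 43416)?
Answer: -184298359/6735308 ≈ -27.363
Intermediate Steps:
(-49194 + 17635/(-3746))/(-41618 + 43416) = (-49194 + 17635*(-1/3746))/1798 = (-49194 - 17635/3746)*(1/1798) = -184298359/3746*1/1798 = -184298359/6735308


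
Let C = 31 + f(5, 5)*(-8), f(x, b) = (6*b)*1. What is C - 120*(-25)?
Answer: 2791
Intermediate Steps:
f(x, b) = 6*b
C = -209 (C = 31 + (6*5)*(-8) = 31 + 30*(-8) = 31 - 240 = -209)
C - 120*(-25) = -209 - 120*(-25) = -209 + 3000 = 2791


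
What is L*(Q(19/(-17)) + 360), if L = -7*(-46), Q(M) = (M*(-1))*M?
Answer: 33384638/289 ≈ 1.1552e+5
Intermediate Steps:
Q(M) = -M**2 (Q(M) = (-M)*M = -M**2)
L = 322
L*(Q(19/(-17)) + 360) = 322*(-(19/(-17))**2 + 360) = 322*(-(19*(-1/17))**2 + 360) = 322*(-(-19/17)**2 + 360) = 322*(-1*361/289 + 360) = 322*(-361/289 + 360) = 322*(103679/289) = 33384638/289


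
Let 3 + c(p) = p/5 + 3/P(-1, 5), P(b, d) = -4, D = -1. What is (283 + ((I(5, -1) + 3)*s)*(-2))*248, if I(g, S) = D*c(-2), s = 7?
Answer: 226796/5 ≈ 45359.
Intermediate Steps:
c(p) = -15/4 + p/5 (c(p) = -3 + (p/5 + 3/(-4)) = -3 + (p*(⅕) + 3*(-¼)) = -3 + (p/5 - ¾) = -3 + (-¾ + p/5) = -15/4 + p/5)
I(g, S) = 83/20 (I(g, S) = -(-15/4 + (⅕)*(-2)) = -(-15/4 - ⅖) = -1*(-83/20) = 83/20)
(283 + ((I(5, -1) + 3)*s)*(-2))*248 = (283 + ((83/20 + 3)*7)*(-2))*248 = (283 + ((143/20)*7)*(-2))*248 = (283 + (1001/20)*(-2))*248 = (283 - 1001/10)*248 = (1829/10)*248 = 226796/5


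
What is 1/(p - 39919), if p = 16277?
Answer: -1/23642 ≈ -4.2298e-5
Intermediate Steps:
1/(p - 39919) = 1/(16277 - 39919) = 1/(-23642) = -1/23642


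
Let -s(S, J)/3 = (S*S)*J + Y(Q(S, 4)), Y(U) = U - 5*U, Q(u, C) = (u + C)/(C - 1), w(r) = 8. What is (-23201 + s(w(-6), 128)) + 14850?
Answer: -32879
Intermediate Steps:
Q(u, C) = (C + u)/(-1 + C)
Y(U) = -4*U
s(S, J) = 16 + 4*S - 3*J*S**2 (s(S, J) = -3*((S*S)*J - 4*(4 + S)/(-1 + 4)) = -3*(S**2*J - 4*(4 + S)/3) = -3*(J*S**2 - 4*(4 + S)/3) = -3*(J*S**2 - 4*(4/3 + S/3)) = -3*(J*S**2 + (-16/3 - 4*S/3)) = -3*(-16/3 - 4*S/3 + J*S**2) = 16 + 4*S - 3*J*S**2)
(-23201 + s(w(-6), 128)) + 14850 = (-23201 + (16 + 4*8 - 3*128*8**2)) + 14850 = (-23201 + (16 + 32 - 3*128*64)) + 14850 = (-23201 + (16 + 32 - 24576)) + 14850 = (-23201 - 24528) + 14850 = -47729 + 14850 = -32879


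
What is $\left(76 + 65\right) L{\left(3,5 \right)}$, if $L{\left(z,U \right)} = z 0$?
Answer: $0$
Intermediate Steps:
$L{\left(z,U \right)} = 0$
$\left(76 + 65\right) L{\left(3,5 \right)} = \left(76 + 65\right) 0 = 141 \cdot 0 = 0$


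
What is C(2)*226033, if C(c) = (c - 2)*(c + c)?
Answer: 0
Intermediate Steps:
C(c) = 2*c*(-2 + c) (C(c) = (-2 + c)*(2*c) = 2*c*(-2 + c))
C(2)*226033 = (2*2*(-2 + 2))*226033 = (2*2*0)*226033 = 0*226033 = 0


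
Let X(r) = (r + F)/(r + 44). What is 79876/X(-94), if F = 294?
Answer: -19969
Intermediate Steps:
X(r) = (294 + r)/(44 + r) (X(r) = (r + 294)/(r + 44) = (294 + r)/(44 + r))
79876/X(-94) = 79876/(((294 - 94)/(44 - 94))) = 79876/((200/(-50))) = 79876/((-1/50*200)) = 79876/(-4) = 79876*(-¼) = -19969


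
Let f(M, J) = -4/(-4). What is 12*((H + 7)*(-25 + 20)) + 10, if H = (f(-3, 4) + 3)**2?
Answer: -1370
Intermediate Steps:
f(M, J) = 1 (f(M, J) = -4*(-1/4) = 1)
H = 16 (H = (1 + 3)**2 = 4**2 = 16)
12*((H + 7)*(-25 + 20)) + 10 = 12*((16 + 7)*(-25 + 20)) + 10 = 12*(23*(-5)) + 10 = 12*(-115) + 10 = -1380 + 10 = -1370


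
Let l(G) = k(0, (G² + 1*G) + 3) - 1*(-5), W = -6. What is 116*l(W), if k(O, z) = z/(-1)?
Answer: -3248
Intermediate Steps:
k(O, z) = -z (k(O, z) = z*(-1) = -z)
l(G) = 2 - G - G² (l(G) = -((G² + 1*G) + 3) - 1*(-5) = -((G² + G) + 3) + 5 = -((G + G²) + 3) + 5 = -(3 + G + G²) + 5 = (-3 - G - G²) + 5 = 2 - G - G²)
116*l(W) = 116*(2 - 1*(-6) - 1*(-6)²) = 116*(2 + 6 - 1*36) = 116*(2 + 6 - 36) = 116*(-28) = -3248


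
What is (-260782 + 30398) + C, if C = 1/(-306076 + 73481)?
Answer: -53586166481/232595 ≈ -2.3038e+5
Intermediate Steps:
C = -1/232595 (C = 1/(-232595) = -1/232595 ≈ -4.2993e-6)
(-260782 + 30398) + C = (-260782 + 30398) - 1/232595 = -230384 - 1/232595 = -53586166481/232595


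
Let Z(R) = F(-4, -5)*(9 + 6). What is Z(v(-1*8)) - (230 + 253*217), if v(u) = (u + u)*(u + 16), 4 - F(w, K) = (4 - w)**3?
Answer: -62751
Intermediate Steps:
F(w, K) = 4 - (4 - w)**3
v(u) = 2*u*(16 + u) (v(u) = (2*u)*(16 + u) = 2*u*(16 + u))
Z(R) = -7620 (Z(R) = (4 + (-4 - 4)**3)*(9 + 6) = (4 + (-8)**3)*15 = (4 - 512)*15 = -508*15 = -7620)
Z(v(-1*8)) - (230 + 253*217) = -7620 - (230 + 253*217) = -7620 - (230 + 54901) = -7620 - 1*55131 = -7620 - 55131 = -62751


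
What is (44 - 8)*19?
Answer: 684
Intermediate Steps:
(44 - 8)*19 = 36*19 = 684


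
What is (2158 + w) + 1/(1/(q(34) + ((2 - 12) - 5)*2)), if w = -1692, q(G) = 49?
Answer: 485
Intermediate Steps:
(2158 + w) + 1/(1/(q(34) + ((2 - 12) - 5)*2)) = (2158 - 1692) + 1/(1/(49 + ((2 - 12) - 5)*2)) = 466 + 1/(1/(49 + (-10 - 5)*2)) = 466 + 1/(1/(49 - 15*2)) = 466 + 1/(1/(49 - 30)) = 466 + 1/(1/19) = 466 + 19 = 485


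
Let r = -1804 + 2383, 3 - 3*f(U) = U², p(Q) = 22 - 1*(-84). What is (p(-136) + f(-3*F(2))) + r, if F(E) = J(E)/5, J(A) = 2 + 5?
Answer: 17003/25 ≈ 680.12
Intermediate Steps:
J(A) = 7
p(Q) = 106 (p(Q) = 22 + 84 = 106)
F(E) = 7/5
f(U) = 1 - U²/3
r = 579
(p(-136) + f(-3*F(2))) + r = (106 + (1 - (-3*7/5)²/3)) + 579 = (106 + (1 - (-21/5)²/3)) + 579 = (106 + (1 - ⅓*441/25)) + 579 = (106 + (1 - 147/25)) + 579 = (106 - 122/25) + 579 = 2528/25 + 579 = 17003/25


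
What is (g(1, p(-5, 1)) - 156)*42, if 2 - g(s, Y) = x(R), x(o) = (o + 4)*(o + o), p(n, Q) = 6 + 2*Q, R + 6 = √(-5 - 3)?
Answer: -6804 + 1344*I*√2 ≈ -6804.0 + 1900.7*I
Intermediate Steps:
R = -6 + 2*I*√2 (R = -6 + √(-5 - 3) = -6 + √(-8) = -6 + 2*I*√2 ≈ -6.0 + 2.8284*I)
x(o) = 2*o*(4 + o) (x(o) = (4 + o)*(2*o) = 2*o*(4 + o))
g(s, Y) = 2 - 2*(-6 + 2*I*√2)*(-2 + 2*I*√2) (g(s, Y) = 2 - 2*(-6 + 2*I*√2)*(4 + (-6 + 2*I*√2)) = 2 - 2*(-6 + 2*I*√2)*(-2 + 2*I*√2))
(g(1, p(-5, 1)) - 156)*42 = ((-6 + 32*I*√2) - 156)*42 = (-162 + 32*I*√2)*42 = -6804 + 1344*I*√2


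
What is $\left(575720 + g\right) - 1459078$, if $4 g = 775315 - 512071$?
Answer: $-817547$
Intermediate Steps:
$g = 65811$ ($g = \frac{775315 - 512071}{4} = \frac{1}{4} \cdot 263244 = 65811$)
$\left(575720 + g\right) - 1459078 = \left(575720 + 65811\right) - 1459078 = 641531 - 1459078 = -817547$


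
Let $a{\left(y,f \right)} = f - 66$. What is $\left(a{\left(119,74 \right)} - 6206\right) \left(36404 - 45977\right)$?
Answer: $59333454$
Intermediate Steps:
$a{\left(y,f \right)} = -66 + f$ ($a{\left(y,f \right)} = f - 66 = -66 + f$)
$\left(a{\left(119,74 \right)} - 6206\right) \left(36404 - 45977\right) = \left(\left(-66 + 74\right) - 6206\right) \left(36404 - 45977\right) = \left(8 - 6206\right) \left(-9573\right) = \left(-6198\right) \left(-9573\right) = 59333454$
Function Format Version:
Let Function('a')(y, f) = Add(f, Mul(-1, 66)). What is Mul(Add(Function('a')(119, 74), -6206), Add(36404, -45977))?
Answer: 59333454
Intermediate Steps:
Function('a')(y, f) = Add(-66, f) (Function('a')(y, f) = Add(f, -66) = Add(-66, f))
Mul(Add(Function('a')(119, 74), -6206), Add(36404, -45977)) = Mul(Add(Add(-66, 74), -6206), Add(36404, -45977)) = Mul(Add(8, -6206), -9573) = Mul(-6198, -9573) = 59333454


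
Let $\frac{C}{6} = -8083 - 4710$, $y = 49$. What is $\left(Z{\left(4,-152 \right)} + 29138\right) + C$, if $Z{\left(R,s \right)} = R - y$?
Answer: $-47665$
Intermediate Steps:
$Z{\left(R,s \right)} = -49 + R$ ($Z{\left(R,s \right)} = R - 49 = -49 + R$)
$C = -76758$ ($C = 6 \left(-8083 - 4710\right) = 6 \left(-12793\right) = -76758$)
$\left(Z{\left(4,-152 \right)} + 29138\right) + C = \left(\left(-49 + 4\right) + 29138\right) - 76758 = \left(-45 + 29138\right) - 76758 = 29093 - 76758 = -47665$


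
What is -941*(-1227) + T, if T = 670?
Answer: 1155277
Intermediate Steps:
-941*(-1227) + T = -941*(-1227) + 670 = 1154607 + 670 = 1155277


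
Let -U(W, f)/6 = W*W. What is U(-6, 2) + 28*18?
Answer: 288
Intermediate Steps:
U(W, f) = -6*W**2 (U(W, f) = -6*W*W = -6*W**2)
U(-6, 2) + 28*18 = -6*(-6)**2 + 28*18 = -6*36 + 504 = -216 + 504 = 288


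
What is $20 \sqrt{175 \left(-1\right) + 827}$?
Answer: $40 \sqrt{163} \approx 510.69$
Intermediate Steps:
$20 \sqrt{175 \left(-1\right) + 827} = 20 \sqrt{-175 + 827} = 20 \sqrt{652} = 20 \cdot 2 \sqrt{163} = 40 \sqrt{163}$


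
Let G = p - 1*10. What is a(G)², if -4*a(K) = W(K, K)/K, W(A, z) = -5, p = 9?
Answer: 25/16 ≈ 1.5625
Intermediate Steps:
G = -1 (G = 9 - 1*10 = 9 - 10 = -1)
a(K) = 5/(4*K) (a(K) = -(-5)/(4*K) = 5/(4*K))
a(G)² = ((5/4)/(-1))² = ((5/4)*(-1))² = (-5/4)² = 25/16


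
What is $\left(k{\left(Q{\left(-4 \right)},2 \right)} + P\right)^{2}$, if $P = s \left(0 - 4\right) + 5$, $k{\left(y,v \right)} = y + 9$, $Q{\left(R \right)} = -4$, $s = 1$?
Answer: $36$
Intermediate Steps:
$k{\left(y,v \right)} = 9 + y$
$P = 1$ ($P = 1 \left(0 - 4\right) + 5 = 1 \left(-4\right) + 5 = -4 + 5 = 1$)
$\left(k{\left(Q{\left(-4 \right)},2 \right)} + P\right)^{2} = \left(\left(9 - 4\right) + 1\right)^{2} = \left(5 + 1\right)^{2} = 6^{2} = 36$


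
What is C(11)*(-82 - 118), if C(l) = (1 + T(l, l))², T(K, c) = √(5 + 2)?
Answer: -1600 - 400*√7 ≈ -2658.3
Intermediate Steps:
T(K, c) = √7
C(l) = (1 + √7)²
C(11)*(-82 - 118) = (1 + √7)²*(-82 - 118) = (1 + √7)²*(-200) = -200*(1 + √7)²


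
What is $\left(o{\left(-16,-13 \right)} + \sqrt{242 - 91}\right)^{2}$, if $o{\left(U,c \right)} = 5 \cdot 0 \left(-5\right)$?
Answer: $151$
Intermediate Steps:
$o{\left(U,c \right)} = 0$ ($o{\left(U,c \right)} = 0 \left(-5\right) = 0$)
$\left(o{\left(-16,-13 \right)} + \sqrt{242 - 91}\right)^{2} = \left(0 + \sqrt{242 - 91}\right)^{2} = \left(0 + \sqrt{151}\right)^{2} = \left(\sqrt{151}\right)^{2} = 151$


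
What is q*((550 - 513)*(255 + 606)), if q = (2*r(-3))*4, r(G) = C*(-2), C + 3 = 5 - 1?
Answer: -509712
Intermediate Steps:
C = 1 (C = -3 + (5 - 1) = -3 + 4 = 1)
r(G) = -2 (r(G) = 1*(-2) = -2)
q = -16 (q = (2*(-2))*4 = -4*4 = -16)
q*((550 - 513)*(255 + 606)) = -16*(550 - 513)*(255 + 606) = -592*861 = -16*31857 = -509712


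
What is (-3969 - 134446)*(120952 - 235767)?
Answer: 15892118225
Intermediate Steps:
(-3969 - 134446)*(120952 - 235767) = -138415*(-114815) = 15892118225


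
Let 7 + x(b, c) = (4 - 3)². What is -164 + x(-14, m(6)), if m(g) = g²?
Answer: -170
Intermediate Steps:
x(b, c) = -6 (x(b, c) = -7 + (4 - 3)² = -7 + 1² = -7 + 1 = -6)
-164 + x(-14, m(6)) = -164 - 6 = -170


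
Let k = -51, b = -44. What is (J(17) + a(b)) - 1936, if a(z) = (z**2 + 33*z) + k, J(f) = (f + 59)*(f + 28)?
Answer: 1917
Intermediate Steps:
J(f) = (28 + f)*(59 + f) (J(f) = (59 + f)*(28 + f) = (28 + f)*(59 + f))
a(z) = -51 + z**2 + 33*z (a(z) = (z**2 + 33*z) - 51 = -51 + z**2 + 33*z)
(J(17) + a(b)) - 1936 = ((1652 + 17**2 + 87*17) + (-51 + (-44)**2 + 33*(-44))) - 1936 = ((1652 + 289 + 1479) + (-51 + 1936 - 1452)) - 1936 = (3420 + 433) - 1936 = 3853 - 1936 = 1917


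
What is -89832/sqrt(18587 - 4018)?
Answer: -89832*sqrt(14569)/14569 ≈ -744.25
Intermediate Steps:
-89832/sqrt(18587 - 4018) = -89832*sqrt(14569)/14569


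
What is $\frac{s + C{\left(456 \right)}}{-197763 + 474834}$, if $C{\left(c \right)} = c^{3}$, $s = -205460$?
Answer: $\frac{94613356}{277071} \approx 341.48$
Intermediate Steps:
$\frac{s + C{\left(456 \right)}}{-197763 + 474834} = \frac{-205460 + 456^{3}}{-197763 + 474834} = \frac{-205460 + 94818816}{277071} = 94613356 \cdot \frac{1}{277071} = \frac{94613356}{277071}$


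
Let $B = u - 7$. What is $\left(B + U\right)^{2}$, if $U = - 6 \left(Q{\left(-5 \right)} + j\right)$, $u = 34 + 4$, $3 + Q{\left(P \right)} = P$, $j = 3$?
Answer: $3721$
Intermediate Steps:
$Q{\left(P \right)} = -3 + P$
$u = 38$
$U = 30$ ($U = - 6 \left(\left(-3 - 5\right) + 3\right) = - 6 \left(-8 + 3\right) = \left(-6\right) \left(-5\right) = 30$)
$B = 31$ ($B = 38 - 7 = 31$)
$\left(B + U\right)^{2} = \left(31 + 30\right)^{2} = 61^{2} = 3721$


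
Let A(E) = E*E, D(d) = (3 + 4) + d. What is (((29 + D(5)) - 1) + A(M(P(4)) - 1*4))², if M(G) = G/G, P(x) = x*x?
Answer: 2401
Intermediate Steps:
D(d) = 7 + d
P(x) = x²
M(G) = 1
A(E) = E²
(((29 + D(5)) - 1) + A(M(P(4)) - 1*4))² = (((29 + (7 + 5)) - 1) + (1 - 1*4)²)² = (((29 + 12) - 1) + (1 - 4)²)² = ((41 - 1) + (-3)²)² = (40 + 9)² = 49² = 2401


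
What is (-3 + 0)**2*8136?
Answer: 73224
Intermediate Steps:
(-3 + 0)**2*8136 = (-3)**2*8136 = 9*8136 = 73224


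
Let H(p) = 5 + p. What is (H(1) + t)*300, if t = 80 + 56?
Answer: 42600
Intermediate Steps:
t = 136
(H(1) + t)*300 = ((5 + 1) + 136)*300 = (6 + 136)*300 = 142*300 = 42600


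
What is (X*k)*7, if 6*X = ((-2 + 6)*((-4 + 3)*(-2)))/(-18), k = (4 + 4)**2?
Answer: -896/27 ≈ -33.185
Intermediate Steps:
k = 64 (k = 8**2 = 64)
X = -2/27 (X = (((-2 + 6)*((-4 + 3)*(-2)))/(-18))/6 = ((4*(-1*(-2)))*(-1/18))/6 = ((4*2)*(-1/18))/6 = (8*(-1/18))/6 = (1/6)*(-4/9) = -2/27 ≈ -0.074074)
(X*k)*7 = -2/27*64*7 = -128/27*7 = -896/27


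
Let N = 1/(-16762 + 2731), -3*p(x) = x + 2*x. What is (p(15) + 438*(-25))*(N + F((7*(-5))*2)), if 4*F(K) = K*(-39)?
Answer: -70001704015/9354 ≈ -7.4836e+6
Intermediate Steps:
F(K) = -39*K/4 (F(K) = (K*(-39))/4 = (-39*K)/4 = -39*K/4)
p(x) = -x (p(x) = -(x + 2*x)/3 = -x)
N = -1/14031 (N = 1/(-14031) = -1/14031 ≈ -7.1271e-5)
(p(15) + 438*(-25))*(N + F((7*(-5))*2)) = (-1*15 + 438*(-25))*(-1/14031 - 39*7*(-5)*2/4) = (-15 - 10950)*(-1/14031 - (-1365)*2/4) = -10965*(-1/14031 - 39/4*(-70)) = -10965*(-1/14031 + 1365/2) = -10965*19152313/28062 = -70001704015/9354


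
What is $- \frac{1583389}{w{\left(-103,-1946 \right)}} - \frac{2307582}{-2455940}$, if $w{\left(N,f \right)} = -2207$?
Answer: $\frac{1946900607067}{2710129790} \approx 718.38$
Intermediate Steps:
$- \frac{1583389}{w{\left(-103,-1946 \right)}} - \frac{2307582}{-2455940} = - \frac{1583389}{-2207} - \frac{2307582}{-2455940} = \left(-1583389\right) \left(- \frac{1}{2207}\right) - - \frac{1153791}{1227970} = \frac{1583389}{2207} + \frac{1153791}{1227970} = \frac{1946900607067}{2710129790}$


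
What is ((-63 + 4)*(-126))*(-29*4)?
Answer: -862344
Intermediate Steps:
((-63 + 4)*(-126))*(-29*4) = -59*(-126)*(-116) = 7434*(-116) = -862344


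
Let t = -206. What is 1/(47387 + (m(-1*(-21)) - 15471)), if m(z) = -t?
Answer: 1/32122 ≈ 3.1131e-5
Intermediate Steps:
m(z) = 206 (m(z) = -1*(-206) = 206)
1/(47387 + (m(-1*(-21)) - 15471)) = 1/(47387 + (206 - 15471)) = 1/(47387 - 15265) = 1/32122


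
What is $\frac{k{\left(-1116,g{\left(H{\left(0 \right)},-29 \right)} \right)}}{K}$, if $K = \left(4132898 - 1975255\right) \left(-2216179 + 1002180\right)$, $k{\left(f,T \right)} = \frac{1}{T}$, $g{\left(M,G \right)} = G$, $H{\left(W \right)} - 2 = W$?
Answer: $\frac{1}{75961916886353} \approx 1.3164 \cdot 10^{-14}$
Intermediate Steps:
$H{\left(W \right)} = 2 + W$
$K = -2619376444357$ ($K = 2157643 \left(-1213999\right) = -2619376444357$)
$\frac{k{\left(-1116,g{\left(H{\left(0 \right)},-29 \right)} \right)}}{K} = \frac{1}{\left(-29\right) \left(-2619376444357\right)} = \left(- \frac{1}{29}\right) \left(- \frac{1}{2619376444357}\right) = \frac{1}{75961916886353}$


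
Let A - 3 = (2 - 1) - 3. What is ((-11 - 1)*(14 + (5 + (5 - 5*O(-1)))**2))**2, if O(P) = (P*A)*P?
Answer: 219024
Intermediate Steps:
A = 1 (A = 3 + ((2 - 1) - 3) = 3 + (1 - 3) = 3 - 2 = 1)
O(P) = P**2 (O(P) = (P*1)*P = P*P = P**2)
((-11 - 1)*(14 + (5 + (5 - 5*O(-1)))**2))**2 = ((-11 - 1)*(14 + (5 + (5 - 5*(-1)**2))**2))**2 = (-12*(14 + (5 + (5 - 5*1))**2))**2 = (-12*(14 + (5 + (5 - 5))**2))**2 = (-12*(14 + (5 + 0)**2))**2 = (-12*(14 + 5**2))**2 = (-12*(14 + 25))**2 = (-12*39)**2 = (-468)**2 = 219024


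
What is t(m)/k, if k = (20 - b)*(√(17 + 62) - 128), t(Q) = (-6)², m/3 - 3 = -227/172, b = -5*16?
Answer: -384/135875 - 3*√79/135875 ≈ -0.0030224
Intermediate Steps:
b = -80
m = 867/172 (m = 9 + 3*(-227/172) = 9 - 681/172 = 867/172 ≈ 5.0407)
t(Q) = 36
k = -12800 + 100*√79 (k = (20 - 1*(-80))*(√(17 + 62) - 128) = (20 + 80)*(√79 - 128) = 100*(-128 + √79) = -12800 + 100*√79 ≈ -11911.)
t(m)/k = 36/(-12800 + 100*√79)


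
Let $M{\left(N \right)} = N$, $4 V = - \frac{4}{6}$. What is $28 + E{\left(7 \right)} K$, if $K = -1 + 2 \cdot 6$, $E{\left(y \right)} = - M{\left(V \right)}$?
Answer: $\frac{179}{6} \approx 29.833$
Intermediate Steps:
$V = - \frac{1}{6}$ ($V = \frac{\left(-4\right) \frac{1}{6}}{4} = \frac{1}{4} \left(- \frac{2}{3}\right) = - \frac{1}{6} \approx -0.16667$)
$E{\left(y \right)} = \frac{1}{6}$ ($E{\left(y \right)} = \left(-1\right) \left(- \frac{1}{6}\right) = \frac{1}{6}$)
$K = 11$ ($K = -1 + 12 = 11$)
$28 + E{\left(7 \right)} K = 28 + \frac{1}{6} \cdot 11 = 28 + \frac{11}{6} = \frac{179}{6}$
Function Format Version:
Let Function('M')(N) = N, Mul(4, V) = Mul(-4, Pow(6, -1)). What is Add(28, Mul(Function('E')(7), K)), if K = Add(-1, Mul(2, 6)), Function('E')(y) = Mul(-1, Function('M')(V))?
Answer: Rational(179, 6) ≈ 29.833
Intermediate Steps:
V = Rational(-1, 6) (V = Mul(Rational(1, 4), Mul(-4, Pow(6, -1))) = Mul(Rational(1, 4), Mul(-4, Rational(1, 6))) = Mul(Rational(1, 4), Rational(-2, 3)) = Rational(-1, 6) ≈ -0.16667)
Function('E')(y) = Rational(1, 6) (Function('E')(y) = Mul(-1, Rational(-1, 6)) = Rational(1, 6))
K = 11 (K = Add(-1, 12) = 11)
Add(28, Mul(Function('E')(7), K)) = Add(28, Mul(Rational(1, 6), 11)) = Add(28, Rational(11, 6)) = Rational(179, 6)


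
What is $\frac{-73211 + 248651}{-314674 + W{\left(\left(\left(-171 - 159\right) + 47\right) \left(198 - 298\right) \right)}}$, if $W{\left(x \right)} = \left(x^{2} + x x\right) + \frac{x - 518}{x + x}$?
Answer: $\frac{4964952000}{45321468739691} \approx 0.00010955$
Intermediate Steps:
$W{\left(x \right)} = 2 x^{2} + \frac{-518 + x}{2 x}$ ($W{\left(x \right)} = \left(x^{2} + x^{2}\right) + \frac{-518 + x}{2 x} = 2 x^{2} + \left(-518 + x\right) \frac{1}{2 x} = 2 x^{2} + \frac{-518 + x}{2 x}$)
$\frac{-73211 + 248651}{-314674 + W{\left(\left(\left(-171 - 159\right) + 47\right) \left(198 - 298\right) \right)}} = \frac{-73211 + 248651}{-314674 + \frac{-518 + \left(\left(-171 - 159\right) + 47\right) \left(198 - 298\right) + 4 \left(\left(\left(-171 - 159\right) + 47\right) \left(198 - 298\right)\right)^{3}}{2 \left(\left(-171 - 159\right) + 47\right) \left(198 - 298\right)}} = \frac{175440}{-314674 + \frac{-518 + \left(-330 + 47\right) \left(-100\right) + 4 \left(\left(-330 + 47\right) \left(-100\right)\right)^{3}}{2 \left(-330 + 47\right) \left(-100\right)}} = \frac{175440}{-314674 + \frac{-518 - -28300 + 4 \left(\left(-283\right) \left(-100\right)\right)^{3}}{2 \left(\left(-283\right) \left(-100\right)\right)}} = \frac{175440}{-314674 + \frac{-518 + 28300 + 4 \cdot 28300^{3}}{2 \cdot 28300}} = \frac{175440}{-314674 + \frac{1}{2} \cdot \frac{1}{28300} \left(-518 + 28300 + 4 \cdot 22665187000000\right)} = \frac{175440}{-314674 + \frac{1}{2} \cdot \frac{1}{28300} \left(-518 + 28300 + 90660748000000\right)} = \frac{175440}{-314674 + \frac{1}{2} \cdot \frac{1}{28300} \cdot 90660748027782} = \frac{175440}{-314674 + \frac{45330374013891}{28300}} = \frac{175440}{\frac{45321468739691}{28300}} = 175440 \cdot \frac{28300}{45321468739691} = \frac{4964952000}{45321468739691}$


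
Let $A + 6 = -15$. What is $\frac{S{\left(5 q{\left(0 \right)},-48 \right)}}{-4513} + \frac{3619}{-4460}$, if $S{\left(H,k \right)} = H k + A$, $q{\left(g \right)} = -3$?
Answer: $- \frac{19450087}{20127980} \approx -0.96632$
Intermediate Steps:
$A = -21$ ($A = -6 - 15 = -21$)
$S{\left(H,k \right)} = -21 + H k$ ($S{\left(H,k \right)} = H k - 21 = -21 + H k$)
$\frac{S{\left(5 q{\left(0 \right)},-48 \right)}}{-4513} + \frac{3619}{-4460} = \frac{-21 + 5 \left(-3\right) \left(-48\right)}{-4513} + \frac{3619}{-4460} = \left(-21 - -720\right) \left(- \frac{1}{4513}\right) + 3619 \left(- \frac{1}{4460}\right) = \left(-21 + 720\right) \left(- \frac{1}{4513}\right) - \frac{3619}{4460} = 699 \left(- \frac{1}{4513}\right) - \frac{3619}{4460} = - \frac{699}{4513} - \frac{3619}{4460} = - \frac{19450087}{20127980}$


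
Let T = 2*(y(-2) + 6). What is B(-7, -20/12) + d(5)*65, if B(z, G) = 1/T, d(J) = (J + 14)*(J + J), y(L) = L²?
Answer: 247001/20 ≈ 12350.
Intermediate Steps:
d(J) = 2*J*(14 + J) (d(J) = (14 + J)*(2*J) = 2*J*(14 + J))
T = 20 (T = 2*((-2)² + 6) = 2*(4 + 6) = 2*10 = 20)
B(z, G) = 1/20
B(-7, -20/12) + d(5)*65 = 1/20 + (2*5*(14 + 5))*65 = 1/20 + (2*5*19)*65 = 1/20 + 190*65 = 1/20 + 12350 = 247001/20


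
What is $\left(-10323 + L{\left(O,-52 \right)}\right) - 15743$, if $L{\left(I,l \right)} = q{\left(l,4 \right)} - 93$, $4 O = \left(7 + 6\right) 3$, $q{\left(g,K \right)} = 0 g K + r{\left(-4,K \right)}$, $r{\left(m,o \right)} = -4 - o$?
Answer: $-26167$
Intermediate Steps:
$q{\left(g,K \right)} = -4 - K$ ($q{\left(g,K \right)} = 0 g K - \left(4 + K\right) = 0 K - \left(4 + K\right) = 0 - \left(4 + K\right) = -4 - K$)
$O = \frac{39}{4}$ ($O = \frac{\left(7 + 6\right) 3}{4} = \frac{13 \cdot 3}{4} = \frac{1}{4} \cdot 39 = \frac{39}{4} \approx 9.75$)
$L{\left(I,l \right)} = -101$ ($L{\left(I,l \right)} = \left(-4 - 4\right) - 93 = -8 - 93 = -101$)
$\left(-10323 + L{\left(O,-52 \right)}\right) - 15743 = \left(-10323 - 101\right) - 15743 = -10424 - 15743 = -26167$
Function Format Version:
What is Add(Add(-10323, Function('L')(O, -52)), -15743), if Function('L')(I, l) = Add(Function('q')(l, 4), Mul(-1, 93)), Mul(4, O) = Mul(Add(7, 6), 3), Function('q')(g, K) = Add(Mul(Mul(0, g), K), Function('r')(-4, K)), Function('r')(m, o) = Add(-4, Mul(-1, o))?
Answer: -26167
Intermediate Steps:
Function('q')(g, K) = Add(-4, Mul(-1, K)) (Function('q')(g, K) = Add(Mul(Mul(0, g), K), Add(-4, Mul(-1, K))) = Add(Mul(0, K), Add(-4, Mul(-1, K))) = Add(0, Add(-4, Mul(-1, K))) = Add(-4, Mul(-1, K)))
O = Rational(39, 4) (O = Mul(Rational(1, 4), Mul(Add(7, 6), 3)) = Mul(Rational(1, 4), Mul(13, 3)) = Mul(Rational(1, 4), 39) = Rational(39, 4) ≈ 9.7500)
Function('L')(I, l) = -101 (Function('L')(I, l) = Add(Add(-4, Mul(-1, 4)), Mul(-1, 93)) = Add(Add(-4, -4), -93) = Add(-8, -93) = -101)
Add(Add(-10323, Function('L')(O, -52)), -15743) = Add(Add(-10323, -101), -15743) = Add(-10424, -15743) = -26167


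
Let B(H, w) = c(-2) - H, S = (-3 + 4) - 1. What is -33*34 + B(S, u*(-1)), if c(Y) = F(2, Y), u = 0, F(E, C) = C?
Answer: -1124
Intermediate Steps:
S = 0 (S = 1 - 1 = 0)
c(Y) = Y
B(H, w) = -2 - H
-33*34 + B(S, u*(-1)) = -33*34 + (-2 - 1*0) = -1122 + (-2 + 0) = -1122 - 2 = -1124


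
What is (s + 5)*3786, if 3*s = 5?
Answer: 25240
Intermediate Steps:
s = 5/3 (s = (⅓)*5 = 5/3 ≈ 1.6667)
(s + 5)*3786 = (5/3 + 5)*3786 = (20/3)*3786 = 25240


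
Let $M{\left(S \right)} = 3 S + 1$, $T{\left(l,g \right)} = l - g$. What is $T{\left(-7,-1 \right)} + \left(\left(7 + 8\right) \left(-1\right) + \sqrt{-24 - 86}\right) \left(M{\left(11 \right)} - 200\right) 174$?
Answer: $433254 - 28884 i \sqrt{110} \approx 4.3325 \cdot 10^{5} - 3.0294 \cdot 10^{5} i$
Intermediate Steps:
$M{\left(S \right)} = 1 + 3 S$
$T{\left(-7,-1 \right)} + \left(\left(7 + 8\right) \left(-1\right) + \sqrt{-24 - 86}\right) \left(M{\left(11 \right)} - 200\right) 174 = \left(-7 - -1\right) + \left(\left(7 + 8\right) \left(-1\right) + \sqrt{-24 - 86}\right) \left(\left(1 + 3 \cdot 11\right) - 200\right) 174 = \left(-7 + 1\right) + \left(15 \left(-1\right) + \sqrt{-110}\right) \left(\left(1 + 33\right) - 200\right) 174 = -6 + \left(-15 + i \sqrt{110}\right) \left(34 - 200\right) 174 = -6 + \left(-15 + i \sqrt{110}\right) \left(-166\right) 174 = -6 + \left(2490 - 166 i \sqrt{110}\right) 174 = -6 + \left(433260 - 28884 i \sqrt{110}\right) = 433254 - 28884 i \sqrt{110}$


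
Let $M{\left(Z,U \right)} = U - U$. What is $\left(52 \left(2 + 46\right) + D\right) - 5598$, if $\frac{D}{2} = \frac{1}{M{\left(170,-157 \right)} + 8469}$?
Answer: $- \frac{26270836}{8469} \approx -3102.0$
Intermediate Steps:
$M{\left(Z,U \right)} = 0$
$D = \frac{2}{8469}$ ($D = \frac{2}{0 + 8469} = \frac{2}{8469} \approx 0.00023616$)
$\left(52 \left(2 + 46\right) + D\right) - 5598 = \left(52 \left(2 + 46\right) + \frac{2}{8469}\right) - 5598 = \left(52 \cdot 48 + \frac{2}{8469}\right) - 5598 = \left(2496 + \frac{2}{8469}\right) - 5598 = \frac{21138626}{8469} - 5598 = - \frac{26270836}{8469}$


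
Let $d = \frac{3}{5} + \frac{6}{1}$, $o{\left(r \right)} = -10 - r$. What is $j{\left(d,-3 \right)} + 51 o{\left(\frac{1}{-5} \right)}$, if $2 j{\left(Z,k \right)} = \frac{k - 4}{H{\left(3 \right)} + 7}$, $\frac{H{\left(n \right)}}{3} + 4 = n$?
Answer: $- \frac{20027}{40} \approx -500.67$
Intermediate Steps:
$H{\left(n \right)} = -12 + 3 n$
$d = \frac{33}{5}$ ($d = 3 \cdot \frac{1}{5} + 6 \cdot 1 = \frac{3}{5} + 6 = \frac{33}{5} \approx 6.6$)
$j{\left(Z,k \right)} = - \frac{1}{2} + \frac{k}{8}$ ($j{\left(Z,k \right)} = \frac{\left(k - 4\right) \frac{1}{\left(-12 + 3 \cdot 3\right) + 7}}{2} = \frac{\left(-4 + k\right) \frac{1}{\left(-12 + 9\right) + 7}}{2} = \frac{\left(-4 + k\right) \frac{1}{-3 + 7}}{2} = \frac{\left(-4 + k\right) \frac{1}{4}}{2} = \frac{-1 + \frac{k}{4}}{2} = - \frac{1}{2} + \frac{k}{8}$)
$j{\left(d,-3 \right)} + 51 o{\left(\frac{1}{-5} \right)} = \left(- \frac{1}{2} + \frac{1}{8} \left(-3\right)\right) + 51 \left(-10 - \frac{1}{-5}\right) = \left(- \frac{1}{2} - \frac{3}{8}\right) + 51 \left(-10 - - \frac{1}{5}\right) = - \frac{7}{8} + 51 \left(-10 + \frac{1}{5}\right) = - \frac{7}{8} + 51 \left(- \frac{49}{5}\right) = - \frac{7}{8} - \frac{2499}{5} = - \frac{20027}{40}$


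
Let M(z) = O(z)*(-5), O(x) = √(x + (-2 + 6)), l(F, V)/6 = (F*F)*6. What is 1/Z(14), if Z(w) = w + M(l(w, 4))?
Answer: -7/88152 - 5*√1765/88152 ≈ -0.0024623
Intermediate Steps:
l(F, V) = 36*F² (l(F, V) = 6*((F*F)*6) = 6*(F²*6) = 6*(6*F²) = 36*F²)
O(x) = √(4 + x) (O(x) = √(x + 4) = √(4 + x))
M(z) = -5*√(4 + z) (M(z) = √(4 + z)*(-5) = -5*√(4 + z))
Z(w) = w - 5*√(4 + 36*w²)
1/Z(14) = 1/(14 - 10*√(1 + 9*14²)) = 1/(14 - 10*√(1 + 9*196)) = 1/(14 - 10*√(1 + 1764)) = 1/(14 - 10*√1765)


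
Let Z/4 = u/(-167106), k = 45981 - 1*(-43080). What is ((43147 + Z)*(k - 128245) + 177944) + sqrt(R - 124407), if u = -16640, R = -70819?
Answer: -141247157915032/83553 + I*sqrt(195226) ≈ -1.6905e+9 + 441.84*I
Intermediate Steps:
k = 89061 (k = 45981 + 43080 = 89061)
Z = 33280/83553 (Z = 4*(-16640/(-167106)) = 4*(-16640*(-1/167106)) = 4*(8320/83553) = 33280/83553 ≈ 0.39831)
((43147 + Z)*(k - 128245) + 177944) + sqrt(R - 124407) = ((43147 + 33280/83553)*(89061 - 128245) + 177944) + sqrt(-70819 - 124407) = ((3605094571/83553)*(-39184) + 177944) + sqrt(-195226) = (-141262025670064/83553 + 177944) + I*sqrt(195226) = -141247157915032/83553 + I*sqrt(195226)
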